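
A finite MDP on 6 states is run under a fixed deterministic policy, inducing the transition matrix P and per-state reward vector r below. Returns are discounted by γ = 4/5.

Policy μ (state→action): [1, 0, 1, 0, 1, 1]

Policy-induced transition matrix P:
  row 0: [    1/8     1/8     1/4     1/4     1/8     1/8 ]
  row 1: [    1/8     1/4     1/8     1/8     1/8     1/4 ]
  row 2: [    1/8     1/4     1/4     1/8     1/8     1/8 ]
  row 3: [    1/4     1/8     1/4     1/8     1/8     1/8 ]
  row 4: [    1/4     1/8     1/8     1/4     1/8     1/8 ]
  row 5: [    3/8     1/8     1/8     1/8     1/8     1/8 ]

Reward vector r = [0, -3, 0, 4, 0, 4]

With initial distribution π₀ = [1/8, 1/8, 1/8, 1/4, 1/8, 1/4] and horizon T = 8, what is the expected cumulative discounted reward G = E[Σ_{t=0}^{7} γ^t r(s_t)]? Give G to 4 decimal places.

t=0: π = [0.1250, 0.1250, 0.1250, 0.2500, 0.1250, 0.2500], E[r] = 1.6250, γ^t·E[r] = 1.625000, running G = 1.625000
t=1: π = [0.2344, 0.1563, 0.1875, 0.1563, 0.1250, 0.1406], E[r] = 0.7188, γ^t·E[r] = 0.575000, running G = 2.200000
t=2: π = [0.1953, 0.1680, 0.1973, 0.1699, 0.1250, 0.1445], E[r] = 0.7539, γ^t·E[r] = 0.482500, running G = 2.682500
t=3: π = [0.1980, 0.1707, 0.1953, 0.1650, 0.1250, 0.1460], E[r] = 0.7322, γ^t·E[r] = 0.374875, running G = 3.057375
t=4: π = [0.1978, 0.1707, 0.1948, 0.1654, 0.1250, 0.1463], E[r] = 0.7346, γ^t·E[r] = 0.300888, running G = 3.358263
t=5: π = [0.1979, 0.1707, 0.1947, 0.1653, 0.1250, 0.1463], E[r] = 0.7347, γ^t·E[r] = 0.240738, running G = 3.599000
t=6: π = [0.1979, 0.1707, 0.1947, 0.1654, 0.1250, 0.1463], E[r] = 0.7347, γ^t·E[r] = 0.192610, running G = 3.791610
t=7: π = [0.1979, 0.1707, 0.1947, 0.1654, 0.1250, 0.1463], E[r] = 0.7347, γ^t·E[r] = 0.154087, running G = 3.945697

G = 3.9457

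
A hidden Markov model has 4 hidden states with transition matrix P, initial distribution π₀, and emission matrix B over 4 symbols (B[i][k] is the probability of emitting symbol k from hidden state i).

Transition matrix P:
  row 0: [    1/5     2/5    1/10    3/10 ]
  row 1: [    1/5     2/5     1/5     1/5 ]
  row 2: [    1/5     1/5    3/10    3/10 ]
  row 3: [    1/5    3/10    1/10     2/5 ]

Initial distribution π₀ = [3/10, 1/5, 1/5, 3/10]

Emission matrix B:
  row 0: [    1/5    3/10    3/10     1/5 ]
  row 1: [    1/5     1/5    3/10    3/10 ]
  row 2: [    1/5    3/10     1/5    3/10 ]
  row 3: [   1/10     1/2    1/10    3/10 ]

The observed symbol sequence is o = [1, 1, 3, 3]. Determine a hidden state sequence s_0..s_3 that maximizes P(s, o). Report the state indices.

t=0: δ = [9.000e-02, 4.000e-02, 6.000e-02, 1.500e-01]  (obs o_0=1)
t=1: δ = [9.000e-03, 9.000e-03, 5.400e-03, 3.000e-02]  ψ = [3, 3, 2, 3]  (obs o_1=1)
t=2: δ = [1.200e-03, 2.700e-03, 9.000e-04, 3.600e-03]  ψ = [3, 3, 3, 3]  (obs o_2=3)
t=3: δ = [1.440e-04, 3.240e-04, 1.620e-04, 4.320e-04]  ψ = [3, 1, 1, 3]  (obs o_3=3)
backtrack: best end state = 3; path = [3, 3, 3, 3]

path = [3, 3, 3, 3]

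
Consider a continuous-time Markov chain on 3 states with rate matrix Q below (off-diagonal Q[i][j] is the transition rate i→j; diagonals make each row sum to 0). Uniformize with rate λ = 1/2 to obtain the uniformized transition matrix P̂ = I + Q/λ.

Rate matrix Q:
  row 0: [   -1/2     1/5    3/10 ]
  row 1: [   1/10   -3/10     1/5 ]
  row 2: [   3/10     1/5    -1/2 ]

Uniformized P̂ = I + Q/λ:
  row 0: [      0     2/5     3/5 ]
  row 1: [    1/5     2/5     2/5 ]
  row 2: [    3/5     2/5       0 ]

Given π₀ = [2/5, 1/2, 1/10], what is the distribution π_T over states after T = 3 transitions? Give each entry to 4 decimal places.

π = [0.2336, 0.4000, 0.3664]

t=0: π = [0.4000, 0.5000, 0.1000]
t=1: π = [0.1600, 0.4000, 0.4400]
t=2: π = [0.3440, 0.4000, 0.2560]
t=3: π = [0.2336, 0.4000, 0.3664]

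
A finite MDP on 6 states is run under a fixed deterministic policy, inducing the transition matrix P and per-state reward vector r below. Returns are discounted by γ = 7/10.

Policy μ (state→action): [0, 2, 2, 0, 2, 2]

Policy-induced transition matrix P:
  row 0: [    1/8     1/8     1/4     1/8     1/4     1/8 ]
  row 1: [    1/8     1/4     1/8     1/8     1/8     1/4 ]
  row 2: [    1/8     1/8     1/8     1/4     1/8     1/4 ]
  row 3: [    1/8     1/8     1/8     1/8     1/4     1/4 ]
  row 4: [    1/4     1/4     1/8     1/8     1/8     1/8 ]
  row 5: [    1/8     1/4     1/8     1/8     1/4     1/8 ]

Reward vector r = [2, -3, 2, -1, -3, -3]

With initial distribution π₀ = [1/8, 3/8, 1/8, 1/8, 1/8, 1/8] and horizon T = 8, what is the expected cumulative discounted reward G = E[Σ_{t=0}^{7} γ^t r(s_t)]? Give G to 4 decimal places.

t=0: π = [0.1250, 0.3750, 0.1250, 0.1250, 0.1250, 0.1250], E[r] = -1.5000, γ^t·E[r] = -1.500000, running G = -1.500000
t=1: π = [0.1406, 0.2031, 0.1406, 0.1406, 0.1719, 0.2031], E[r] = -1.3125, γ^t·E[r] = -0.918750, running G = -2.418750
t=2: π = [0.1465, 0.1973, 0.1426, 0.1426, 0.1855, 0.1855], E[r] = -1.2695, γ^t·E[r] = -0.622070, running G = -3.040820
t=3: π = [0.1482, 0.1960, 0.1433, 0.1428, 0.1843, 0.1853], E[r] = -1.2568, γ^t·E[r] = -0.431095, running G = -3.471915
t=4: π = [0.1480, 0.1957, 0.1435, 0.1429, 0.1845, 0.1853], E[r] = -1.2563, γ^t·E[r] = -0.301649, running G = -3.773564
t=5: π = [0.1481, 0.1957, 0.1435, 0.1429, 0.1845, 0.1853], E[r] = -1.2563, γ^t·E[r] = -0.211139, running G = -3.984703
t=6: π = [0.1481, 0.1957, 0.1435, 0.1429, 0.1845, 0.1853], E[r] = -1.2563, γ^t·E[r] = -0.147797, running G = -4.132500
t=7: π = [0.1481, 0.1957, 0.1435, 0.1429, 0.1845, 0.1853], E[r] = -1.2562, γ^t·E[r] = -0.103457, running G = -4.235957

G = -4.2360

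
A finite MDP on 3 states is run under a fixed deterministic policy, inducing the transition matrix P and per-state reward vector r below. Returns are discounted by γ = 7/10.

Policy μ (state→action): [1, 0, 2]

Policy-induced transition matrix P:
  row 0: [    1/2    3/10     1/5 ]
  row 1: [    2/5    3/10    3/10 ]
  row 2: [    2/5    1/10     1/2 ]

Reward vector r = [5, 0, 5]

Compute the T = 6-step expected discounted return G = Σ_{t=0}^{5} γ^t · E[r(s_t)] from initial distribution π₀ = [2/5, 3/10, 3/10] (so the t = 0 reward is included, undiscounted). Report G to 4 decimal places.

t=0: π = [0.4000, 0.3000, 0.3000], E[r] = 3.5000, γ^t·E[r] = 3.500000, running G = 3.500000
t=1: π = [0.4400, 0.2400, 0.3200], E[r] = 3.8000, γ^t·E[r] = 2.660000, running G = 6.160000
t=2: π = [0.4440, 0.2360, 0.3200], E[r] = 3.8200, γ^t·E[r] = 1.871800, running G = 8.031800
t=3: π = [0.4444, 0.2360, 0.3196], E[r] = 3.8200, γ^t·E[r] = 1.310260, running G = 9.342060
t=4: π = [0.4444, 0.2361, 0.3195], E[r] = 3.8196, γ^t·E[r] = 0.917086, running G = 10.259146
t=5: π = [0.4444, 0.2361, 0.3195], E[r] = 3.8195, γ^t·E[r] = 0.641940, running G = 10.901086

G = 10.9011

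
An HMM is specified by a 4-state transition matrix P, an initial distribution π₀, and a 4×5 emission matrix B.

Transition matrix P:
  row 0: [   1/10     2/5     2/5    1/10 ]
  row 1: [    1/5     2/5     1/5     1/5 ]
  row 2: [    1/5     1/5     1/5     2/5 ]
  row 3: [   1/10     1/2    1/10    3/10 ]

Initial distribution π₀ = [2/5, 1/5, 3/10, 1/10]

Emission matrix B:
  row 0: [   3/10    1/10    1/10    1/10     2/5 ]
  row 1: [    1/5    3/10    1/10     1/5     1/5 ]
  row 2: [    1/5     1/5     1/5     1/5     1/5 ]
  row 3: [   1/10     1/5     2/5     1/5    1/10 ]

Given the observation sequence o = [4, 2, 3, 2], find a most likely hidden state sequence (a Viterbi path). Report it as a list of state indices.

path = [0, 2, 3, 3]

t=0: δ = [1.600e-01, 4.000e-02, 6.000e-02, 1.000e-02]  (obs o_0=4)
t=1: δ = [1.600e-03, 6.400e-03, 1.280e-02, 9.600e-03]  ψ = [0, 0, 0, 2]  (obs o_1=2)
t=2: δ = [2.560e-04, 9.600e-04, 5.120e-04, 1.024e-03]  ψ = [2, 3, 2, 2]  (obs o_2=3)
t=3: δ = [1.920e-05, 5.120e-05, 3.840e-05, 1.229e-04]  ψ = [1, 3, 1, 3]  (obs o_3=2)
backtrack: best end state = 3; path = [0, 2, 3, 3]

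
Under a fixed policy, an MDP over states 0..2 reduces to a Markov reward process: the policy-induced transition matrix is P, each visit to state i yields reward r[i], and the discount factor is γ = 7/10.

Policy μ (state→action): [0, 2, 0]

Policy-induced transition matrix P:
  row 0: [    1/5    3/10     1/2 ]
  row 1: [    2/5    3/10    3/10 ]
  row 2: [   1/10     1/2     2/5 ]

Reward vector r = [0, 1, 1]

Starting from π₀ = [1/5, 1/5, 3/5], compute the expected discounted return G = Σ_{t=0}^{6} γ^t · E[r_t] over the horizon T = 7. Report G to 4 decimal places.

G = 2.4071

t=0: π = [0.2000, 0.2000, 0.6000], E[r] = 0.8000, γ^t·E[r] = 0.800000, running G = 0.800000
t=1: π = [0.1800, 0.4200, 0.4000], E[r] = 0.8200, γ^t·E[r] = 0.574000, running G = 1.374000
t=2: π = [0.2440, 0.3800, 0.3760], E[r] = 0.7560, γ^t·E[r] = 0.370440, running G = 1.744440
t=3: π = [0.2384, 0.3752, 0.3864], E[r] = 0.7616, γ^t·E[r] = 0.261229, running G = 2.005669
t=4: π = [0.2364, 0.3773, 0.3863], E[r] = 0.7636, γ^t·E[r] = 0.183340, running G = 2.189009
t=5: π = [0.2368, 0.3773, 0.3859], E[r] = 0.7632, γ^t·E[r] = 0.128267, running G = 2.317276
t=6: π = [0.2369, 0.3772, 0.3860], E[r] = 0.7631, γ^t·E[r] = 0.089782, running G = 2.407059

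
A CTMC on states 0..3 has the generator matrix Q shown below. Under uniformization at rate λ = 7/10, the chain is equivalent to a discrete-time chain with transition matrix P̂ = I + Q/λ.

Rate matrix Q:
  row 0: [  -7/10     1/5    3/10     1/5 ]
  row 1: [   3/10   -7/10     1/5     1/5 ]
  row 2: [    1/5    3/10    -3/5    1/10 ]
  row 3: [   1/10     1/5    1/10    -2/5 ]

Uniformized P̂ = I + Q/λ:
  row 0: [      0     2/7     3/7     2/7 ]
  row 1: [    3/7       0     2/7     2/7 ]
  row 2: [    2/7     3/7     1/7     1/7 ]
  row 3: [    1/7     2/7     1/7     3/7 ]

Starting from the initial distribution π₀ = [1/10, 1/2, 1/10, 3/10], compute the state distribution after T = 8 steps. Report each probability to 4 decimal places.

π = [0.2173, 0.2489, 0.2405, 0.2933]

t=0: π = [0.1000, 0.5000, 0.1000, 0.3000]
t=1: π = [0.2857, 0.1571, 0.2429, 0.3143]
t=2: π = [0.1816, 0.2755, 0.2469, 0.2959]
t=3: π = [0.2309, 0.2423, 0.2341, 0.2927]
t=4: π = [0.2125, 0.2499, 0.2434, 0.2941]
t=5: π = [0.2187, 0.2491, 0.2393, 0.2929]
t=6: π = [0.2170, 0.2487, 0.2409, 0.2934]
t=7: π = [0.2173, 0.2491, 0.2404, 0.2932]
t=8: π = [0.2173, 0.2489, 0.2405, 0.2933]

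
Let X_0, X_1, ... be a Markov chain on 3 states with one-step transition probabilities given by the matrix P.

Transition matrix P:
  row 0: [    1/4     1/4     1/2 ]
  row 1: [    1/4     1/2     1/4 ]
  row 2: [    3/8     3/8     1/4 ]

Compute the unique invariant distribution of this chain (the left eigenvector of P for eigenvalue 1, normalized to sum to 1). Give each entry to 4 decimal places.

Balance equations π_j = Σ_i π_i·P[i][j]:
  π_0 = 1/4·π_0 + 1/4·π_1 + 3/8·π_2
  π_1 = 1/4·π_0 + 1/2·π_1 + 3/8·π_2
  normalize: π_0 + π_1 + π_2 = 1
Solving the linear system gives exactly π = [9/31, 12/31, 10/31].

π = [0.2903, 0.3871, 0.3226]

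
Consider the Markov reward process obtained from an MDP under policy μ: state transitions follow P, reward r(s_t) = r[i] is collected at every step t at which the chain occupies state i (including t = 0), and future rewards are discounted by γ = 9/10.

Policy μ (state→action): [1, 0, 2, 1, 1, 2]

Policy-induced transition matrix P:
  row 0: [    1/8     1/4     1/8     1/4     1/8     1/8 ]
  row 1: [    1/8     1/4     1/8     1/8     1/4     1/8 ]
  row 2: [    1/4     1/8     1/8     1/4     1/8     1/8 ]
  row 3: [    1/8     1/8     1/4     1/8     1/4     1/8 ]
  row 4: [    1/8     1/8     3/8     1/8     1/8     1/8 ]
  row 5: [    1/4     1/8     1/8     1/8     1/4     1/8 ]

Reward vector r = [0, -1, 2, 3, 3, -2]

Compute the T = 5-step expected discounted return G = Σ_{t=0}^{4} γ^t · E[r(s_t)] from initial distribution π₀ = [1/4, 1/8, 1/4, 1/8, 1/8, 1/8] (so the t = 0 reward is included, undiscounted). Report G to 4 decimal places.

t=0: π = [0.2500, 0.1250, 0.2500, 0.1250, 0.1250, 0.1250], E[r] = 0.8750, γ^t·E[r] = 0.875000, running G = 0.875000
t=1: π = [0.1719, 0.1719, 0.1719, 0.1875, 0.1719, 0.1250], E[r] = 1.0000, γ^t·E[r] = 0.900000, running G = 1.775000
t=2: π = [0.1621, 0.1680, 0.1914, 0.1680, 0.1855, 0.1250], E[r] = 1.0254, γ^t·E[r] = 0.830566, running G = 2.605566
t=3: π = [0.1646, 0.1663, 0.1924, 0.1692, 0.1826, 0.1250], E[r] = 1.0239, γ^t·E[r] = 0.746442, running G = 3.352008
t=4: π = [0.1647, 0.1664, 0.1918, 0.1696, 0.1826, 0.1250], E[r] = 1.0238, γ^t·E[r] = 0.671698, running G = 4.023706

G = 4.0237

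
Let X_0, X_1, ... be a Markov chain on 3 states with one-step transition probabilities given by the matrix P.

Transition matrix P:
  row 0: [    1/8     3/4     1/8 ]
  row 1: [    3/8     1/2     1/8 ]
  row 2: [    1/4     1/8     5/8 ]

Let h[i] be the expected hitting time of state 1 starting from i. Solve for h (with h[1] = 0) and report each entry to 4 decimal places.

h = [1.6842, 0.0000, 3.7895]

First-step conditioning: h[1] = 0; for i ≠ 1, h[i] = 1 + Σ_k P[i][k]·h[k].
  h[0] = 1 + 1/8·h[0] + 1/8·h[2]
  h[2] = 1 + 1/4·h[0] + 5/8·h[2]
Solving the 2×2 linear system over states ≠ 1 gives exactly h = [32/19, 0, 72/19] (h[1] = 0 is the target).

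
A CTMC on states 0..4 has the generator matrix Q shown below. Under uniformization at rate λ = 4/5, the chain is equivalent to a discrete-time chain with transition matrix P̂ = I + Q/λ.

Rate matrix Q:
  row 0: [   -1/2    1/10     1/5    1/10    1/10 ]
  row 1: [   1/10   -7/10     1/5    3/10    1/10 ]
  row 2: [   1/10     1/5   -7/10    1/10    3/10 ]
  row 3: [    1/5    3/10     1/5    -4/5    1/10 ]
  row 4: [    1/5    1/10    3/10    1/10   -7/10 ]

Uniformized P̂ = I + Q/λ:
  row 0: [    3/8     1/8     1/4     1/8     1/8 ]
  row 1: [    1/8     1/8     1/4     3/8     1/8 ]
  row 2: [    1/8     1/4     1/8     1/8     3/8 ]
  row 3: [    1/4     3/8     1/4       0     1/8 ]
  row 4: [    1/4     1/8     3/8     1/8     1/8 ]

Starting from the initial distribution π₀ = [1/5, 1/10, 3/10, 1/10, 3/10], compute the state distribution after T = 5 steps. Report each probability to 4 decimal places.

t=0: π = [0.2000, 0.1000, 0.3000, 0.1000, 0.3000]
t=1: π = [0.2250, 0.1875, 0.2500, 0.1375, 0.2000]
t=2: π = [0.2234, 0.1906, 0.2438, 0.1547, 0.1875]
t=3: π = [0.2236, 0.1941, 0.2430, 0.1533, 0.1859]
t=4: π = [0.2233, 0.1937, 0.2429, 0.1544, 0.1857]
t=5: π = [0.2233, 0.1940, 0.2429, 0.1541, 0.1857]

π = [0.2233, 0.1940, 0.2429, 0.1541, 0.1857]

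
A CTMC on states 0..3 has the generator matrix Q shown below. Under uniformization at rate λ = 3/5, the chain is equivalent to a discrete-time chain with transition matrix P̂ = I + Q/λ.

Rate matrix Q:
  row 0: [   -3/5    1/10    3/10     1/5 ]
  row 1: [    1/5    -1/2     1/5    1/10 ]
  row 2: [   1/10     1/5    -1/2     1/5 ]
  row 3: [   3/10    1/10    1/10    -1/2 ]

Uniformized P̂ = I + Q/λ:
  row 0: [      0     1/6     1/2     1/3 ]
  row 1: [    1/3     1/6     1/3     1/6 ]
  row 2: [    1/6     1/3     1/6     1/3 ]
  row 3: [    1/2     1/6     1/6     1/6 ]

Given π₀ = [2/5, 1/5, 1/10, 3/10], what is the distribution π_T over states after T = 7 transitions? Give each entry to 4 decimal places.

π = [0.2463, 0.2141, 0.2844, 0.2552]

t=0: π = [0.4000, 0.2000, 0.1000, 0.3000]
t=1: π = [0.2333, 0.1833, 0.3333, 0.2500]
t=2: π = [0.2417, 0.2222, 0.2750, 0.2611]
t=3: π = [0.2505, 0.2125, 0.2843, 0.2528]
t=4: π = [0.2446, 0.2140, 0.2856, 0.2558]
t=5: π = [0.2468, 0.2143, 0.2839, 0.2550]
t=6: π = [0.2462, 0.2140, 0.2847, 0.2551]
t=7: π = [0.2463, 0.2141, 0.2844, 0.2552]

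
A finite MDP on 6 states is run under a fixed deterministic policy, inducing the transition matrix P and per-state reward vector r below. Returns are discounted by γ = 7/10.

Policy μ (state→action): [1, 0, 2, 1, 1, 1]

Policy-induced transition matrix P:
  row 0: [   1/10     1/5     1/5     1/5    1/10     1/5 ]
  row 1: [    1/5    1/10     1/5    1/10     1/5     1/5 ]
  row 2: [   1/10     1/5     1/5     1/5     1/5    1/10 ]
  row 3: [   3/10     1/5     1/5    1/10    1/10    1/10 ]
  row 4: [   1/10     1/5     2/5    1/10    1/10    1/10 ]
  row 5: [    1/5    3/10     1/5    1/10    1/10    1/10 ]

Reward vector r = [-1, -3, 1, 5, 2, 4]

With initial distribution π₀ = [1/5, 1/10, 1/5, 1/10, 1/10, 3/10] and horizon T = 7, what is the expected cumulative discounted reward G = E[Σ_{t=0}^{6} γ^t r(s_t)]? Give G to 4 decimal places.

t=0: π = [0.2000, 0.1000, 0.2000, 0.1000, 0.1000, 0.3000], E[r] = 1.6000, γ^t·E[r] = 1.600000, running G = 1.600000
t=1: π = [0.1600, 0.2200, 0.2200, 0.1400, 0.1300, 0.1300], E[r] = 0.8800, γ^t·E[r] = 0.616000, running G = 2.216000
t=2: π = [0.1630, 0.1910, 0.2260, 0.1380, 0.1440, 0.1380], E[r] = 1.0200, γ^t·E[r] = 0.499800, running G = 2.715800
t=3: π = [0.1605, 0.1947, 0.2288, 0.1389, 0.1417, 0.1354], E[r] = 1.0037, γ^t·E[r] = 0.344269, running G = 3.060069
t=4: π = [0.1608, 0.1941, 0.2283, 0.1389, 0.1424, 0.1355], E[r] = 1.0068, γ^t·E[r] = 0.241725, running G = 3.301795
t=5: π = [0.1607, 0.1941, 0.2285, 0.1389, 0.1422, 0.1355], E[r] = 1.0063, γ^t·E[r] = 0.169126, running G = 3.470920
t=6: π = [0.1607, 0.1941, 0.2284, 0.1389, 0.1423, 0.1355], E[r] = 1.0064, γ^t·E[r] = 0.118400, running G = 3.589321

G = 3.5893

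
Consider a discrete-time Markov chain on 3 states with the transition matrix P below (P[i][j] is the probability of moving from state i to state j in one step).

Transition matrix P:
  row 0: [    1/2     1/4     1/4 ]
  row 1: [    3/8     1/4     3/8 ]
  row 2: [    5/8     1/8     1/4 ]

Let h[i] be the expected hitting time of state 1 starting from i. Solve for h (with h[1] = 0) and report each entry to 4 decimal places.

h = [4.5714, 0.0000, 5.1429]

First-step conditioning: h[1] = 0; for i ≠ 1, h[i] = 1 + Σ_k P[i][k]·h[k].
  h[0] = 1 + 1/2·h[0] + 1/4·h[2]
  h[2] = 1 + 5/8·h[0] + 1/4·h[2]
Solving the 2×2 linear system over states ≠ 1 gives exactly h = [32/7, 0, 36/7] (h[1] = 0 is the target).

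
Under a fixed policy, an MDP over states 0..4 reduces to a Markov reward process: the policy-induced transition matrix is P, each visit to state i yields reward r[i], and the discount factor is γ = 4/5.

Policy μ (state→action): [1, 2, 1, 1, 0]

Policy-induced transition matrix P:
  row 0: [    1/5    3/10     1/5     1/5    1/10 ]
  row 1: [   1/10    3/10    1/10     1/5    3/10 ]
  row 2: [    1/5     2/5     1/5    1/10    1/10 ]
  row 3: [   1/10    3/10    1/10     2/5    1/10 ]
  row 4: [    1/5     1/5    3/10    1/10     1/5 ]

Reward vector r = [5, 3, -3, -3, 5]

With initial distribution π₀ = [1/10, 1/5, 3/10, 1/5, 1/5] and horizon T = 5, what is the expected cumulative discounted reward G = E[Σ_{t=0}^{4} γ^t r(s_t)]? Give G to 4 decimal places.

G = 3.9563

t=0: π = [0.1000, 0.2000, 0.3000, 0.2000, 0.2000], E[r] = 0.6000, γ^t·E[r] = 0.600000, running G = 0.600000
t=1: π = [0.1600, 0.3100, 0.1800, 0.1900, 0.1600], E[r] = 1.4200, γ^t·E[r] = 1.136000, running G = 1.736000
t=2: π = [0.1500, 0.3020, 0.1660, 0.2040, 0.1780], E[r] = 1.4360, γ^t·E[r] = 0.919040, running G = 2.655040
t=3: π = [0.1494, 0.2988, 0.1672, 0.2064, 0.1782], E[r] = 1.4136, γ^t·E[r] = 0.723763, running G = 3.378803
t=4: π = [0.1495, 0.2989, 0.1673, 0.2067, 0.1776], E[r] = 1.4099, γ^t·E[r] = 0.577487, running G = 3.956290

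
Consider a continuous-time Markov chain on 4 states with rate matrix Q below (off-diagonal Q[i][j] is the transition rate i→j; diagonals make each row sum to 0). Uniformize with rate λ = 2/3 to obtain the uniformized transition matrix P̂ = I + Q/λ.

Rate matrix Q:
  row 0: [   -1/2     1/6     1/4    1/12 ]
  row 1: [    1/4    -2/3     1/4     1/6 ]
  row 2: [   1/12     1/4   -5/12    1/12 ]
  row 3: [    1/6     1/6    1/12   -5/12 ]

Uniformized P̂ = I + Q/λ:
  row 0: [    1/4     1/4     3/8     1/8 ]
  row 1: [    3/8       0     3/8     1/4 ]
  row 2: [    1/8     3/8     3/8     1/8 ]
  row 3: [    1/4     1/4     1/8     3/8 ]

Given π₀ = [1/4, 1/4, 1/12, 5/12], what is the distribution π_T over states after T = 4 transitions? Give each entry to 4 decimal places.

t=0: π = [0.2500, 0.2500, 0.0833, 0.4167]
t=1: π = [0.2708, 0.1979, 0.2708, 0.2604]
t=2: π = [0.2409, 0.2344, 0.3099, 0.2148]
t=3: π = [0.2406, 0.2301, 0.3213, 0.2080]
t=4: π = [0.2386, 0.2326, 0.3230, 0.2058]

π = [0.2386, 0.2326, 0.3230, 0.2058]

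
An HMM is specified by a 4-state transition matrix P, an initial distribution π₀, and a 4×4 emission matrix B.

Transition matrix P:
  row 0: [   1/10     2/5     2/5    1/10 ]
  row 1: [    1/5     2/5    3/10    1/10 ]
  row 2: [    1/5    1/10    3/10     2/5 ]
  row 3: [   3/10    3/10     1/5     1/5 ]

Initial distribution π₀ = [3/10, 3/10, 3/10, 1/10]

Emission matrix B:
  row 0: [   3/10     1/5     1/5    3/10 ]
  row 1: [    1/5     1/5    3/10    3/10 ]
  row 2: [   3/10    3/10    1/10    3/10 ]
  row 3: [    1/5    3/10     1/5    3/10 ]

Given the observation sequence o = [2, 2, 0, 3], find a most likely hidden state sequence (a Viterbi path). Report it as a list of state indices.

t=0: δ = [6.000e-02, 9.000e-02, 3.000e-02, 2.000e-02]  (obs o_0=2)
t=1: δ = [3.600e-03, 1.080e-02, 2.700e-03, 2.400e-03]  ψ = [1, 1, 1, 2]  (obs o_1=2)
t=2: δ = [6.480e-04, 8.640e-04, 9.720e-04, 2.160e-04]  ψ = [1, 1, 1, 1]  (obs o_2=0)
t=3: δ = [5.832e-05, 1.037e-04, 8.748e-05, 1.166e-04]  ψ = [2, 1, 2, 2]  (obs o_3=3)
backtrack: best end state = 3; path = [1, 1, 2, 3]

path = [1, 1, 2, 3]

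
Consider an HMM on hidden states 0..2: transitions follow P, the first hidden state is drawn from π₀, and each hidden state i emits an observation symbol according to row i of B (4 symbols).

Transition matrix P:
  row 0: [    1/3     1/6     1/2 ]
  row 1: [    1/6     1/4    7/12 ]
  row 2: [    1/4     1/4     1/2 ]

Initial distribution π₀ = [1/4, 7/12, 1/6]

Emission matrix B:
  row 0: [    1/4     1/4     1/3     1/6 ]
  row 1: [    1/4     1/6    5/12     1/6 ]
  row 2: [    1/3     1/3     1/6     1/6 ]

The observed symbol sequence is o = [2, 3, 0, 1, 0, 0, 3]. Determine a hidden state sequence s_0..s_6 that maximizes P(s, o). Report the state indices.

path = [1, 2, 2, 2, 2, 2, 2]

t=0: δ = [8.333e-02, 2.431e-01, 2.778e-02]  (obs o_0=2)
t=1: δ = [6.752e-03, 1.013e-02, 2.363e-02]  ψ = [1, 1, 1]  (obs o_1=3)
t=2: δ = [1.477e-03, 1.477e-03, 3.938e-03]  ψ = [2, 2, 2]  (obs o_2=0)
t=3: δ = [2.462e-04, 1.641e-04, 6.564e-04]  ψ = [2, 2, 2]  (obs o_3=1)
t=4: δ = [4.103e-05, 4.103e-05, 1.094e-04]  ψ = [2, 2, 2]  (obs o_4=0)
t=5: δ = [6.838e-06, 6.838e-06, 1.823e-05]  ψ = [2, 2, 2]  (obs o_5=0)
t=6: δ = [7.597e-07, 7.597e-07, 1.519e-06]  ψ = [2, 2, 2]  (obs o_6=3)
backtrack: best end state = 2; path = [1, 2, 2, 2, 2, 2, 2]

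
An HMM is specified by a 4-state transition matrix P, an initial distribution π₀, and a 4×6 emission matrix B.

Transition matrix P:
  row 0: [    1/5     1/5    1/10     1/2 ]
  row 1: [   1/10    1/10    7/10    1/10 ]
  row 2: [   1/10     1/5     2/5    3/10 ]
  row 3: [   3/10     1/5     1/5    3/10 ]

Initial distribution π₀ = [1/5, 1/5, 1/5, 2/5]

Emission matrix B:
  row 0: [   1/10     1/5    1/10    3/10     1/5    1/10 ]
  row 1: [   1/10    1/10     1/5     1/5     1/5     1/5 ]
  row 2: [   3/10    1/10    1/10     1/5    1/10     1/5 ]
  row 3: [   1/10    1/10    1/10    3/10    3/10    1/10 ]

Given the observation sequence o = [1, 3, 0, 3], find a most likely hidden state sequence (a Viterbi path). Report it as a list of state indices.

path = [0, 3, 2, 3]

t=0: δ = [4.000e-02, 2.000e-02, 2.000e-02, 4.000e-02]  (obs o_0=1)
t=1: δ = [3.600e-03, 1.600e-03, 2.800e-03, 6.000e-03]  ψ = [3, 0, 1, 0]  (obs o_1=3)
t=2: δ = [1.800e-04, 1.200e-04, 3.600e-04, 1.800e-04]  ψ = [3, 3, 3, 0]  (obs o_2=0)
t=3: δ = [1.620e-05, 1.440e-05, 2.880e-05, 3.240e-05]  ψ = [3, 2, 2, 2]  (obs o_3=3)
backtrack: best end state = 3; path = [0, 3, 2, 3]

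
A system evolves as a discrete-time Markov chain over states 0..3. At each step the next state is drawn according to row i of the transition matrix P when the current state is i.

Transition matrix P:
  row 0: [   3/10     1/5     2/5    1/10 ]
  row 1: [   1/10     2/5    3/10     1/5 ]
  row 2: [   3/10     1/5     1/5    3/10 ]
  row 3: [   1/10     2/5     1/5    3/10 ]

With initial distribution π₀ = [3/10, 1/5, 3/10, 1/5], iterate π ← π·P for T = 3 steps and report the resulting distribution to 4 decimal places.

π = [0.1944, 0.3056, 0.2700, 0.2300]

t=0: π = [0.3000, 0.2000, 0.3000, 0.2000]
t=1: π = [0.2200, 0.2800, 0.2800, 0.2200]
t=2: π = [0.2000, 0.3000, 0.2720, 0.2280]
t=3: π = [0.1944, 0.3056, 0.2700, 0.2300]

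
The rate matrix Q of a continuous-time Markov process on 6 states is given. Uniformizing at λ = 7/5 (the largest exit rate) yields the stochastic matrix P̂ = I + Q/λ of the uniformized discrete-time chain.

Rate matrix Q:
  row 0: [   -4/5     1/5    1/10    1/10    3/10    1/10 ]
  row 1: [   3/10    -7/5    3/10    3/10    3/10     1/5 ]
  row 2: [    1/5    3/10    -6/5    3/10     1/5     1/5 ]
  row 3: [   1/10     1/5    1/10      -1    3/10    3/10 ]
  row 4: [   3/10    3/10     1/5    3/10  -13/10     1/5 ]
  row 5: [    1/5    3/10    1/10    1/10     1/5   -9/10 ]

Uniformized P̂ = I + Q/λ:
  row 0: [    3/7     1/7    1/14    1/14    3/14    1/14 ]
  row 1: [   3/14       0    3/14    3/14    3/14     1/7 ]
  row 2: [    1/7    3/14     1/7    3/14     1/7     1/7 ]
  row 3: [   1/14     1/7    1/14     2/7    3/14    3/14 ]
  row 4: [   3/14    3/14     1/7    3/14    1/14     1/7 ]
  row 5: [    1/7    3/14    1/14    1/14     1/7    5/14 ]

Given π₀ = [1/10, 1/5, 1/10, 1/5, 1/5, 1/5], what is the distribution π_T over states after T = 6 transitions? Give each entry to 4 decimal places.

t=0: π = [0.1000, 0.2000, 0.1000, 0.2000, 0.2000, 0.2000]
t=1: π = [0.1857, 0.1500, 0.1214, 0.1857, 0.1643, 0.1929]
t=2: π = [0.2051, 0.1556, 0.1133, 0.1735, 0.1684, 0.1842]
t=3: π = [0.2122, 0.1539, 0.1138, 0.1711, 0.1690, 0.1801]
t=4: π = [0.2143, 0.1539, 0.1136, 0.1705, 0.1692, 0.1785]
t=5: π = [0.2150, 0.1538, 0.1136, 0.1703, 0.1693, 0.1780]
t=6: π = [0.2152, 0.1538, 0.1136, 0.1703, 0.1693, 0.1778]

π = [0.2152, 0.1538, 0.1136, 0.1703, 0.1693, 0.1778]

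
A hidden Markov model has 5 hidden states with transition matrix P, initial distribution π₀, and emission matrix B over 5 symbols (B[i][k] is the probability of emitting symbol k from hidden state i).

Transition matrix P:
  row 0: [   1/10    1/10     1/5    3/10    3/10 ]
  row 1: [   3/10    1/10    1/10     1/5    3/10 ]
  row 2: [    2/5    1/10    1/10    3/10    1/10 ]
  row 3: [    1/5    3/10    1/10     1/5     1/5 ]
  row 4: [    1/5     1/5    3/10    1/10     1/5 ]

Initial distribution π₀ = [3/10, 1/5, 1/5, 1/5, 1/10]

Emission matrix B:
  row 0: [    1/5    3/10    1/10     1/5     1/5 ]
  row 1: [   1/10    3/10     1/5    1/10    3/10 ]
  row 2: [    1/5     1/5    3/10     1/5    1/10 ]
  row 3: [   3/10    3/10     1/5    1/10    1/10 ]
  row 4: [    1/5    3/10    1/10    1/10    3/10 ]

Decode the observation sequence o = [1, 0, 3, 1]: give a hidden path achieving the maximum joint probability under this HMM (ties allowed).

t=0: δ = [9.000e-02, 6.000e-02, 4.000e-02, 6.000e-02, 3.000e-02]  (obs o_0=1)
t=1: δ = [3.600e-03, 1.800e-03, 3.600e-03, 8.100e-03, 5.400e-03]  ψ = [1, 3, 0, 0, 0]  (obs o_1=0)
t=2: δ = [3.240e-04, 2.430e-04, 3.240e-04, 1.620e-04, 1.620e-04]  ψ = [3, 3, 4, 3, 3]  (obs o_2=3)
t=3: δ = [3.888e-05, 1.458e-05, 1.296e-05, 2.916e-05, 2.916e-05]  ψ = [2, 3, 0, 0, 0]  (obs o_3=1)
backtrack: best end state = 0; path = [0, 4, 2, 0]

path = [0, 4, 2, 0]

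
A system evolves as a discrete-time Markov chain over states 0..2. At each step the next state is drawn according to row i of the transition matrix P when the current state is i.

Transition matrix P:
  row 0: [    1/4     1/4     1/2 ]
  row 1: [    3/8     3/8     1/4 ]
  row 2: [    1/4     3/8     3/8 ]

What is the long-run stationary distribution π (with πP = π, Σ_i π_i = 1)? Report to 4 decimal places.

π = [0.2923, 0.3385, 0.3692]

Balance equations π_j = Σ_i π_i·P[i][j]:
  π_0 = 1/4·π_0 + 3/8·π_1 + 1/4·π_2
  π_1 = 1/4·π_0 + 3/8·π_1 + 3/8·π_2
  normalize: π_0 + π_1 + π_2 = 1
Solving the linear system gives exactly π = [19/65, 22/65, 24/65].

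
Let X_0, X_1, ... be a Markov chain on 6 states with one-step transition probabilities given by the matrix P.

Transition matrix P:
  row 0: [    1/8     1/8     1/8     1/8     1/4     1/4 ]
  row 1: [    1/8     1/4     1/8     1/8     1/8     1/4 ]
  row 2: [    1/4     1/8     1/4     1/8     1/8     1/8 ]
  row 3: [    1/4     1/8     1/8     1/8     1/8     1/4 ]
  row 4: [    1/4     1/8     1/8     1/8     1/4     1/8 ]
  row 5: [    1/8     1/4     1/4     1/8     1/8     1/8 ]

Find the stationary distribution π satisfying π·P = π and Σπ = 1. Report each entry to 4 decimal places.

π = [0.1829, 0.1692, 0.1692, 0.1250, 0.1690, 0.1846]

Balance equations π_j = Σ_i π_i·P[i][j]:
  π_0 = 1/8·π_0 + 1/8·π_1 + 1/4·π_2 + 1/4·π_3 + 1/4·π_4 + 1/8·π_5
  π_1 = 1/8·π_0 + 1/4·π_1 + 1/8·π_2 + 1/8·π_3 + 1/8·π_4 + 1/4·π_5
  π_2 = 1/8·π_0 + 1/8·π_1 + 1/4·π_2 + 1/8·π_3 + 1/8·π_4 + 1/4·π_5
  π_3 = 1/8·π_0 + 1/8·π_1 + 1/8·π_2 + 1/8·π_3 + 1/8·π_4 + 1/8·π_5
  π_4 = 1/4·π_0 + 1/8·π_1 + 1/8·π_2 + 1/8·π_3 + 1/4·π_4 + 1/8·π_5
  normalize: π_0 + π_1 + π_2 + π_3 + π_4 + π_5 = 1
Solving the linear system gives exactly π = [92/503, 681/4024, 681/4024, 1/8, 85/503, 743/4024].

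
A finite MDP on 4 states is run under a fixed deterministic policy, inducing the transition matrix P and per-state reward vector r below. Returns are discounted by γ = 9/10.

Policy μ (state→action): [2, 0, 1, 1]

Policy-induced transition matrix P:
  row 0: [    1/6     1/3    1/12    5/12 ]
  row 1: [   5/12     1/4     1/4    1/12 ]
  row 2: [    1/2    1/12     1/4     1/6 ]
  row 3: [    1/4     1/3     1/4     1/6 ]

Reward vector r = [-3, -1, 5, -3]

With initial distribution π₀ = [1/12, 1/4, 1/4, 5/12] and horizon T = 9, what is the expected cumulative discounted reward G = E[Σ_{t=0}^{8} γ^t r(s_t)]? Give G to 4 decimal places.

G = -4.8908

t=0: π = [0.0833, 0.2500, 0.2500, 0.4167], E[r] = -0.5000, γ^t·E[r] = -0.500000, running G = -0.500000
t=1: π = [0.3472, 0.2500, 0.2361, 0.1667], E[r] = -0.6111, γ^t·E[r] = -0.550000, running G = -1.050000
t=2: π = [0.3218, 0.2535, 0.1921, 0.2326], E[r] = -0.9560, γ^t·E[r] = -0.774375, running G = -1.824375
t=3: π = [0.3135, 0.2642, 0.1964, 0.2260], E[r] = -0.9007, γ^t·E[r] = -0.656578, running G = -2.480953
t=4: π = [0.3170, 0.2622, 0.1978, 0.2230], E[r] = -0.8935, γ^t·E[r] = -0.586227, running G = -3.067180
t=5: π = [0.3167, 0.2620, 0.1972, 0.2241], E[r] = -0.8986, γ^t·E[r] = -0.530605, running G = -3.597785
t=6: π = [0.3166, 0.2622, 0.1972, 0.2240], E[r] = -0.8979, γ^t·E[r] = -0.477177, running G = -4.074961
t=7: π = [0.3166, 0.2622, 0.1972, 0.2240], E[r] = -0.8977, γ^t·E[r] = -0.429384, running G = -4.504346
t=8: π = [0.3166, 0.2622, 0.1972, 0.2240], E[r] = -0.8978, γ^t·E[r] = -0.386479, running G = -4.890825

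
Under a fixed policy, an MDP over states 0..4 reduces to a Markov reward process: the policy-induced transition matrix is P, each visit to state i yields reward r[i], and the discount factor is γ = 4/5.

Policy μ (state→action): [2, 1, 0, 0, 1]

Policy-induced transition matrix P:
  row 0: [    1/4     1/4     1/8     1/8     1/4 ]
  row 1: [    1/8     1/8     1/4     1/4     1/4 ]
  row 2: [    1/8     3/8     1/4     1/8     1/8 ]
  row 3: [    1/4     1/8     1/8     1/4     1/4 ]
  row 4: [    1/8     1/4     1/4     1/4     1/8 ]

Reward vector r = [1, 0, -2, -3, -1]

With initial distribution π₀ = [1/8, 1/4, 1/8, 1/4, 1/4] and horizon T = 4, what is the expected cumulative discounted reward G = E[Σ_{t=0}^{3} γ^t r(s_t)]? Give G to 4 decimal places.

t=0: π = [0.1250, 0.2500, 0.1250, 0.2500, 0.2500], E[r] = -1.1250, γ^t·E[r] = -1.125000, running G = -1.125000
t=1: π = [0.1719, 0.2031, 0.2031, 0.2188, 0.2031], E[r] = -1.0938, γ^t·E[r] = -0.875000, running G = -2.000000
t=2: π = [0.1738, 0.2227, 0.2012, 0.2031, 0.1992], E[r] = -1.0371, γ^t·E[r] = -0.663750, running G = -2.663750
t=3: π = [0.1721, 0.2219, 0.2029, 0.2031, 0.2000], E[r] = -1.0430, γ^t·E[r] = -0.534000, running G = -3.197750

G = -3.1978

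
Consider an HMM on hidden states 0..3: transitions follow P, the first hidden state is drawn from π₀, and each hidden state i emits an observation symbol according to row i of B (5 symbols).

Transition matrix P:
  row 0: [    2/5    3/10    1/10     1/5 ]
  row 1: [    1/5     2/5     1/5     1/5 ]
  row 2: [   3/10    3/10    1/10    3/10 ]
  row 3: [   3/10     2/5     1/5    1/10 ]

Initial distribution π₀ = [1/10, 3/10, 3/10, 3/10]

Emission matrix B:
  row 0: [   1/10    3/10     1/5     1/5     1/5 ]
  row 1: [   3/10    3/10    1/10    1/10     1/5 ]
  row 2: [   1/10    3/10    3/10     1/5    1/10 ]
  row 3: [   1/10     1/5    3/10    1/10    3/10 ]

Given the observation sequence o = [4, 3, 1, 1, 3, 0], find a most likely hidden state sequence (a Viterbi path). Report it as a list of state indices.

t=0: δ = [2.000e-02, 6.000e-02, 3.000e-02, 9.000e-02]  (obs o_0=4)
t=1: δ = [5.400e-03, 3.600e-03, 3.600e-03, 1.200e-03]  ψ = [3, 3, 3, 1]  (obs o_1=3)
t=2: δ = [6.480e-04, 4.860e-04, 2.160e-04, 2.160e-04]  ψ = [0, 0, 1, 0]  (obs o_2=1)
t=3: δ = [7.776e-05, 5.832e-05, 2.916e-05, 2.592e-05]  ψ = [0, 0, 1, 0]  (obs o_3=1)
t=4: δ = [6.221e-06, 2.333e-06, 2.333e-06, 1.555e-06]  ψ = [0, 0, 1, 0]  (obs o_4=3)
t=5: δ = [2.488e-07, 5.599e-07, 6.221e-08, 1.244e-07]  ψ = [0, 0, 0, 0]  (obs o_5=0)
backtrack: best end state = 1; path = [3, 0, 0, 0, 0, 1]

path = [3, 0, 0, 0, 0, 1]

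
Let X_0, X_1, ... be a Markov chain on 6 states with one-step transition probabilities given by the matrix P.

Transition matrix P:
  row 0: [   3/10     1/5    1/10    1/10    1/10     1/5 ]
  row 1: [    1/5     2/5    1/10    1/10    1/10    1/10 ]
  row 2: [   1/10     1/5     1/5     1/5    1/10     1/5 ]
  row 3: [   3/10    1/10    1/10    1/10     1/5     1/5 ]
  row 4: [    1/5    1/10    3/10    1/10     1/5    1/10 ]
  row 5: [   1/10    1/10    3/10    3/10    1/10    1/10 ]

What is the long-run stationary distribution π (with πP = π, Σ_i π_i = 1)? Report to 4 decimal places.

Balance equations π_j = Σ_i π_i·P[i][j]:
  π_0 = 3/10·π_0 + 1/5·π_1 + 1/10·π_2 + 3/10·π_3 + 1/5·π_4 + 1/10·π_5
  π_1 = 1/5·π_0 + 2/5·π_1 + 1/5·π_2 + 1/10·π_3 + 1/10·π_4 + 1/10·π_5
  π_2 = 1/10·π_0 + 1/10·π_1 + 1/5·π_2 + 1/10·π_3 + 3/10·π_4 + 3/10·π_5
  π_3 = 1/10·π_0 + 1/10·π_1 + 1/5·π_2 + 1/10·π_3 + 1/10·π_4 + 3/10·π_5
  π_4 = 1/10·π_0 + 1/10·π_1 + 1/10·π_2 + 1/5·π_3 + 1/5·π_4 + 1/10·π_5
  normalize: π_0 + π_1 + π_2 + π_3 + π_4 + π_5 = 1
Solving the linear system gives exactly π = [889/4391, 863/4391, 761/4391, 649/4391, 560/4391, 669/4391].

π = [0.2025, 0.1965, 0.1733, 0.1478, 0.1275, 0.1524]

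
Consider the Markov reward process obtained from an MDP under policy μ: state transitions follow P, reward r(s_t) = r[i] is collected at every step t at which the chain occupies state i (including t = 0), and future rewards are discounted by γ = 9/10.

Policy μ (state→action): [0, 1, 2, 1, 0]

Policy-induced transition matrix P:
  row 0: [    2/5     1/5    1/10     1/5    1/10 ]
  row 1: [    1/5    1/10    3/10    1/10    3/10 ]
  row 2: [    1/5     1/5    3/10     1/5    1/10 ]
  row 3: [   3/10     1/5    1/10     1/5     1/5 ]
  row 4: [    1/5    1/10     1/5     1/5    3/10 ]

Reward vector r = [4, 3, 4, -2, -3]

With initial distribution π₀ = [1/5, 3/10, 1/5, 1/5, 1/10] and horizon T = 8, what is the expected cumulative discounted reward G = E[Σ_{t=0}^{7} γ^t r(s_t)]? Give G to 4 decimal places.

G = 8.4302

t=0: π = [0.2000, 0.3000, 0.2000, 0.2000, 0.1000], E[r] = 1.8000, γ^t·E[r] = 1.800000, running G = 1.800000
t=1: π = [0.2600, 0.1600, 0.2100, 0.1700, 0.2000], E[r] = 1.4200, γ^t·E[r] = 1.278000, running G = 3.078000
t=2: π = [0.2690, 0.1640, 0.1940, 0.1840, 0.1890], E[r] = 1.4090, γ^t·E[r] = 1.141290, running G = 4.219290
t=3: π = [0.2722, 0.1647, 0.1905, 0.1836, 0.1890], E[r] = 1.4107, γ^t·E[r] = 1.028400, running G = 5.247690
t=4: π = [0.2728, 0.1646, 0.1899, 0.1835, 0.1891], E[r] = 1.4105, γ^t·E[r] = 0.925422, running G = 6.173113
t=5: π = [0.2729, 0.1646, 0.1898, 0.1835, 0.1891], E[r] = 1.4105, γ^t·E[r] = 0.832861, running G = 7.005974
t=6: π = [0.2729, 0.1646, 0.1898, 0.1835, 0.1891], E[r] = 1.4105, γ^t·E[r] = 0.749574, running G = 7.755549
t=7: π = [0.2729, 0.1646, 0.1898, 0.1835, 0.1891], E[r] = 1.4105, γ^t·E[r] = 0.674617, running G = 8.430165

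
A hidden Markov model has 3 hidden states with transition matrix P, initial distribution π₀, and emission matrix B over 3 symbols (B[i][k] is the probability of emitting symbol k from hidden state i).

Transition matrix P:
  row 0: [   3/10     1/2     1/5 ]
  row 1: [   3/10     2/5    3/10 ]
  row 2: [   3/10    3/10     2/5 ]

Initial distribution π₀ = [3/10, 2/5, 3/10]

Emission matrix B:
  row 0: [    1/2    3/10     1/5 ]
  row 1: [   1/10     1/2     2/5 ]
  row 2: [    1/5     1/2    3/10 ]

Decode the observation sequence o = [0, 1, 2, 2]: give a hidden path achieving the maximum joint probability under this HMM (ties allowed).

t=0: δ = [1.500e-01, 4.000e-02, 6.000e-02]  (obs o_0=0)
t=1: δ = [1.350e-02, 3.750e-02, 1.500e-02]  ψ = [0, 0, 0]  (obs o_1=1)
t=2: δ = [2.250e-03, 6.000e-03, 3.375e-03]  ψ = [1, 1, 1]  (obs o_2=2)
t=3: δ = [3.600e-04, 9.600e-04, 5.400e-04]  ψ = [1, 1, 1]  (obs o_3=2)
backtrack: best end state = 1; path = [0, 1, 1, 1]

path = [0, 1, 1, 1]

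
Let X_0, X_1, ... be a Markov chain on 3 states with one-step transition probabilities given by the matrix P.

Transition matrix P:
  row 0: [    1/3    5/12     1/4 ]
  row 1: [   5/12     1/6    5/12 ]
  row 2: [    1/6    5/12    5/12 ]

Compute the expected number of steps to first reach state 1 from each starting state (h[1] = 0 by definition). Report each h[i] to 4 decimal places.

h = [2.4000, 0.0000, 2.4000]

First-step conditioning: h[1] = 0; for i ≠ 1, h[i] = 1 + Σ_k P[i][k]·h[k].
  h[0] = 1 + 1/3·h[0] + 1/4·h[2]
  h[2] = 1 + 1/6·h[0] + 5/12·h[2]
Solving the 2×2 linear system over states ≠ 1 gives exactly h = [12/5, 0, 12/5] (h[1] = 0 is the target).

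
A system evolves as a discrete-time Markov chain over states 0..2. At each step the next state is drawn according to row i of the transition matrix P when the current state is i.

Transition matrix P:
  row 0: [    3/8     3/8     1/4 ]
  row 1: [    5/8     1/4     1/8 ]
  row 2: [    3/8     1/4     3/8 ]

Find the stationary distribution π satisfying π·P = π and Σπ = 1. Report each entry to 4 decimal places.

Balance equations π_j = Σ_i π_i·P[i][j]:
  π_0 = 3/8·π_0 + 5/8·π_1 + 3/8·π_2
  π_1 = 3/8·π_0 + 1/4·π_1 + 1/4·π_2
  normalize: π_0 + π_1 + π_2 = 1
Solving the linear system gives exactly π = [14/31, 19/62, 15/62].

π = [0.4516, 0.3065, 0.2419]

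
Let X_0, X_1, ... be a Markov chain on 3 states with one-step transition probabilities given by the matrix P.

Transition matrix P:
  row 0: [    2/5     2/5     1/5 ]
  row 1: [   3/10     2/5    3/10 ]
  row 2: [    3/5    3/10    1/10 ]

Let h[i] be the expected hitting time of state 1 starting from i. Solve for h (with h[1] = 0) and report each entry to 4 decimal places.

h = [2.6190, 0.0000, 2.8571]

First-step conditioning: h[1] = 0; for i ≠ 1, h[i] = 1 + Σ_k P[i][k]·h[k].
  h[0] = 1 + 2/5·h[0] + 1/5·h[2]
  h[2] = 1 + 3/5·h[0] + 1/10·h[2]
Solving the 2×2 linear system over states ≠ 1 gives exactly h = [55/21, 0, 20/7] (h[1] = 0 is the target).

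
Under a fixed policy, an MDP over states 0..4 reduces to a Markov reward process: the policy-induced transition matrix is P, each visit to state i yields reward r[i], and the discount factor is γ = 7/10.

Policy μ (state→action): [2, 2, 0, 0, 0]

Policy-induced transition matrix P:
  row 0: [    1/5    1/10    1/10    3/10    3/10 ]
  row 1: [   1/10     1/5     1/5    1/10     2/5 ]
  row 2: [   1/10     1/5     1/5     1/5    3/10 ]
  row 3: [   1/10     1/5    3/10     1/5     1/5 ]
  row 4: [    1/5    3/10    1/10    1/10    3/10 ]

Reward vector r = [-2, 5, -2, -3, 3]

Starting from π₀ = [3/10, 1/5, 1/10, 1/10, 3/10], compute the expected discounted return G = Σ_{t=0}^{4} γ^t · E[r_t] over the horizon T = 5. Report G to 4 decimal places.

G = 2.2644

t=0: π = [0.3000, 0.2000, 0.1000, 0.1000, 0.3000], E[r] = 0.8000, γ^t·E[r] = 0.800000, running G = 0.800000
t=1: π = [0.1600, 0.2000, 0.1500, 0.1800, 0.3100], E[r] = 0.7700, γ^t·E[r] = 0.539000, running G = 1.339000
t=2: π = [0.1470, 0.2150, 0.1710, 0.1650, 0.3020], E[r] = 0.8500, γ^t·E[r] = 0.416500, running G = 1.755500
t=3: π = [0.1449, 0.2155, 0.1716, 0.1630, 0.3050], E[r] = 0.8705, γ^t·E[r] = 0.298582, running G = 2.054082
t=4: π = [0.1450, 0.2160, 0.1713, 0.1624, 0.3053], E[r] = 0.8759, γ^t·E[r] = 0.210299, running G = 2.264380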